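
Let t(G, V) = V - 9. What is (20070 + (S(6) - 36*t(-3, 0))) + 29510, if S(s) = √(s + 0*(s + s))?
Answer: 49904 + √6 ≈ 49906.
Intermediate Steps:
S(s) = √s (S(s) = √(s + 0*(2*s)) = √(s + 0) = √s)
t(G, V) = -9 + V
(20070 + (S(6) - 36*t(-3, 0))) + 29510 = (20070 + (√6 - 36*(-9 + 0))) + 29510 = (20070 + (√6 - 36*(-9))) + 29510 = (20070 + (√6 + 324)) + 29510 = (20070 + (324 + √6)) + 29510 = (20394 + √6) + 29510 = 49904 + √6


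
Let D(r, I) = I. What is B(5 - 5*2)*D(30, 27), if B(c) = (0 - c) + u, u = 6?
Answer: 297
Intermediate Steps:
B(c) = 6 - c (B(c) = (0 - c) + 6 = -c + 6 = 6 - c)
B(5 - 5*2)*D(30, 27) = (6 - (5 - 5*2))*27 = (6 - (5 - 10))*27 = (6 - 1*(-5))*27 = (6 + 5)*27 = 11*27 = 297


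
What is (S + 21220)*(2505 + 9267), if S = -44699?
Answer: -276394788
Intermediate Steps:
(S + 21220)*(2505 + 9267) = (-44699 + 21220)*(2505 + 9267) = -23479*11772 = -276394788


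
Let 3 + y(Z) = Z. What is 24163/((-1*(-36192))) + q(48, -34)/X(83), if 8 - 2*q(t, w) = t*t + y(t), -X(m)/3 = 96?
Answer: 1027535/217152 ≈ 4.7319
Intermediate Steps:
X(m) = -288 (X(m) = -3*96 = -288)
y(Z) = -3 + Z
q(t, w) = 11/2 - t/2 - t²/2 (q(t, w) = 4 - (t*t + (-3 + t))/2 = 4 - (t² + (-3 + t))/2 = 4 - (-3 + t + t²)/2 = 4 + (3/2 - t/2 - t²/2) = 11/2 - t/2 - t²/2)
24163/((-1*(-36192))) + q(48, -34)/X(83) = 24163/((-1*(-36192))) + (11/2 - ½*48 - ½*48²)/(-288) = 24163/36192 + (11/2 - 24 - ½*2304)*(-1/288) = 24163*(1/36192) + (11/2 - 24 - 1152)*(-1/288) = 24163/36192 - 2341/2*(-1/288) = 24163/36192 + 2341/576 = 1027535/217152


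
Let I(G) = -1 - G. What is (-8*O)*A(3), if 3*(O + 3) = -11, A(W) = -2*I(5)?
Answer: 640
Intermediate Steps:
A(W) = 12 (A(W) = -2*(-1 - 1*5) = -2*(-1 - 5) = -2*(-6) = 12)
O = -20/3 (O = -3 + (1/3)*(-11) = -3 - 11/3 = -20/3 ≈ -6.6667)
(-8*O)*A(3) = -8*(-20/3)*12 = (160/3)*12 = 640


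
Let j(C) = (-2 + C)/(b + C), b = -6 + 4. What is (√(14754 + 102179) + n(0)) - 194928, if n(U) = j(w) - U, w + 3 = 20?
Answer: -194927 + √116933 ≈ -1.9459e+5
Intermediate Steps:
w = 17 (w = -3 + 20 = 17)
b = -2
j(C) = 1 (j(C) = (-2 + C)/(-2 + C) = 1)
n(U) = 1 - U
(√(14754 + 102179) + n(0)) - 194928 = (√(14754 + 102179) + (1 - 1*0)) - 194928 = (√116933 + (1 + 0)) - 194928 = (√116933 + 1) - 194928 = (1 + √116933) - 194928 = -194927 + √116933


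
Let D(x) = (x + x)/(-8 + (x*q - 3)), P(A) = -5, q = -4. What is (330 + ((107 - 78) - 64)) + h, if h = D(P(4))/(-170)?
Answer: 45136/153 ≈ 295.01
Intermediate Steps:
D(x) = 2*x/(-11 - 4*x) (D(x) = (x + x)/(-8 + (x*(-4) - 3)) = (2*x)/(-8 + (-4*x - 3)) = (2*x)/(-8 + (-3 - 4*x)) = (2*x)/(-11 - 4*x) = 2*x/(-11 - 4*x))
h = 1/153 (h = -2*(-5)/(11 + 4*(-5))/(-170) = -2*(-5)/(11 - 20)*(-1/170) = -2*(-5)/(-9)*(-1/170) = -2*(-5)*(-⅑)*(-1/170) = -10/9*(-1/170) = 1/153 ≈ 0.0065359)
(330 + ((107 - 78) - 64)) + h = (330 + ((107 - 78) - 64)) + 1/153 = (330 + (29 - 64)) + 1/153 = (330 - 35) + 1/153 = 295 + 1/153 = 45136/153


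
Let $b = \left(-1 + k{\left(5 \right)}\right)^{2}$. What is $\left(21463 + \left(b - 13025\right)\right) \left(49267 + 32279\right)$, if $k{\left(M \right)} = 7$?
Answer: $691020804$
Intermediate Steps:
$b = 36$ ($b = \left(-1 + 7\right)^{2} = 6^{2} = 36$)
$\left(21463 + \left(b - 13025\right)\right) \left(49267 + 32279\right) = \left(21463 + \left(36 - 13025\right)\right) \left(49267 + 32279\right) = \left(21463 + \left(36 - 13025\right)\right) 81546 = \left(21463 - 12989\right) 81546 = 8474 \cdot 81546 = 691020804$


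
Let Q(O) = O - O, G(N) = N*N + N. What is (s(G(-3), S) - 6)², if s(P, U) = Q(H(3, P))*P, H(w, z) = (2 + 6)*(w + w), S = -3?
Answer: 36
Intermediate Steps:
G(N) = N + N² (G(N) = N² + N = N + N²)
H(w, z) = 16*w (H(w, z) = 8*(2*w) = 16*w)
Q(O) = 0
s(P, U) = 0 (s(P, U) = 0*P = 0)
(s(G(-3), S) - 6)² = (0 - 6)² = (-6)² = 36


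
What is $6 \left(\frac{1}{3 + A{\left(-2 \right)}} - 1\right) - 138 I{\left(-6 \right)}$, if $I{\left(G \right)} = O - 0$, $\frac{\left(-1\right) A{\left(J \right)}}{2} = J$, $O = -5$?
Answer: $\frac{4794}{7} \approx 684.86$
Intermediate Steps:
$A{\left(J \right)} = - 2 J$
$I{\left(G \right)} = -5$ ($I{\left(G \right)} = -5 - 0 = -5 + 0 = -5$)
$6 \left(\frac{1}{3 + A{\left(-2 \right)}} - 1\right) - 138 I{\left(-6 \right)} = 6 \left(\frac{1}{3 - -4} - 1\right) - -690 = 6 \left(\frac{1}{3 + 4} - 1\right) + 690 = 6 \left(\frac{1}{7} - 1\right) + 690 = 6 \left(- \frac{6}{7}\right) + 690 = - \frac{36}{7} + 690 = \frac{4794}{7}$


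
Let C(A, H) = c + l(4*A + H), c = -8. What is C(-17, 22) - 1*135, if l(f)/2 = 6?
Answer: -131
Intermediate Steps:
l(f) = 12 (l(f) = 2*6 = 12)
C(A, H) = 4 (C(A, H) = -8 + 12 = 4)
C(-17, 22) - 1*135 = 4 - 1*135 = 4 - 135 = -131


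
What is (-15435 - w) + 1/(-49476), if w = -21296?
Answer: 289978835/49476 ≈ 5861.0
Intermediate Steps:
(-15435 - w) + 1/(-49476) = (-15435 - 1*(-21296)) + 1/(-49476) = (-15435 + 21296) - 1/49476 = 5861 - 1/49476 = 289978835/49476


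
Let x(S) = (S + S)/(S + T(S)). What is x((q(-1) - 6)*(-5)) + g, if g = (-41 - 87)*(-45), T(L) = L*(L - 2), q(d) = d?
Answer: 97921/17 ≈ 5760.1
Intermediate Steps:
T(L) = L*(-2 + L)
g = 5760 (g = -128*(-45) = 5760)
x(S) = 2*S/(S + S*(-2 + S)) (x(S) = (S + S)/(S + S*(-2 + S)) = (2*S)/(S + S*(-2 + S)) = 2*S/(S + S*(-2 + S)))
x((q(-1) - 6)*(-5)) + g = 2/(-1 + (-1 - 6)*(-5)) + 5760 = 2/(-1 - 7*(-5)) + 5760 = 2/(-1 + 35) + 5760 = 2/34 + 5760 = 2*(1/34) + 5760 = 1/17 + 5760 = 97921/17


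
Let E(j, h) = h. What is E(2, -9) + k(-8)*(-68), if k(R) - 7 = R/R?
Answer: -553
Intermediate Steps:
k(R) = 8 (k(R) = 7 + R/R = 7 + 1 = 8)
E(2, -9) + k(-8)*(-68) = -9 + 8*(-68) = -9 - 544 = -553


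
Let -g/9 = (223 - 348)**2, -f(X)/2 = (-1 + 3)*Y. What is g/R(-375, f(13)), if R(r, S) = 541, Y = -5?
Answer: -140625/541 ≈ -259.94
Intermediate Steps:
f(X) = 20 (f(X) = -2*(-1 + 3)*(-5) = -4*(-5) = -2*(-10) = 20)
g = -140625 (g = -9*(223 - 348)**2 = -9*(-125)**2 = -9*15625 = -140625)
g/R(-375, f(13)) = -140625/541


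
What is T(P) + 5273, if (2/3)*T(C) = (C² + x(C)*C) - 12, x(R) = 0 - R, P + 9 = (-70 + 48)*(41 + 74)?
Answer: 5255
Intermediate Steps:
P = -2539 (P = -9 + (-70 + 48)*(41 + 74) = -9 - 22*115 = -9 - 2530 = -2539)
x(R) = -R
T(C) = -18 (T(C) = 3*((C² + (-C)*C) - 12)/2 = 3*((C² - C²) - 12)/2 = 3*(0 - 12)/2 = (3/2)*(-12) = -18)
T(P) + 5273 = -18 + 5273 = 5255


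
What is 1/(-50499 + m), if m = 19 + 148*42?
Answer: -1/44264 ≈ -2.2592e-5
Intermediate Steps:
m = 6235 (m = 19 + 6216 = 6235)
1/(-50499 + m) = 1/(-50499 + 6235) = 1/(-44264) = -1/44264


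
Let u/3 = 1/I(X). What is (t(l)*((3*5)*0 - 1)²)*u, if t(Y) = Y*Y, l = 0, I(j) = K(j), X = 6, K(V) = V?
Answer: 0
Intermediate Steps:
I(j) = j
t(Y) = Y²
u = ½ (u = 3/6 = 3*(⅙) = ½ ≈ 0.50000)
(t(l)*((3*5)*0 - 1)²)*u = (0²*((3*5)*0 - 1)²)*(½) = (0*(15*0 - 1)²)*(½) = (0*(0 - 1)²)*(½) = (0*(-1)²)*(½) = (0*1)*(½) = 0*(½) = 0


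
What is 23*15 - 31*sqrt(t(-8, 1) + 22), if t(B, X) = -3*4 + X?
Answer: 345 - 31*sqrt(11) ≈ 242.18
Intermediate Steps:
t(B, X) = -12 + X
23*15 - 31*sqrt(t(-8, 1) + 22) = 23*15 - 31*sqrt((-12 + 1) + 22) = 345 - 31*sqrt(-11 + 22) = 345 - 31*sqrt(11)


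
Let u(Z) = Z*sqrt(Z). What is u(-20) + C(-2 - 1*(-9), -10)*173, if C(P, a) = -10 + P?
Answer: -519 - 40*I*sqrt(5) ≈ -519.0 - 89.443*I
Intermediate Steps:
u(Z) = Z**(3/2)
u(-20) + C(-2 - 1*(-9), -10)*173 = (-20)**(3/2) + (-10 + (-2 - 1*(-9)))*173 = -40*I*sqrt(5) + (-10 + (-2 + 9))*173 = -40*I*sqrt(5) + (-10 + 7)*173 = -40*I*sqrt(5) - 3*173 = -40*I*sqrt(5) - 519 = -519 - 40*I*sqrt(5)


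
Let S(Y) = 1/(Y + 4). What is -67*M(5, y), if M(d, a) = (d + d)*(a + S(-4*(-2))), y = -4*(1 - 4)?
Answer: -48575/6 ≈ -8095.8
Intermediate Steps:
y = 12 (y = -4*(-3) = 12)
S(Y) = 1/(4 + Y)
M(d, a) = 2*d*(1/12 + a) (M(d, a) = (d + d)*(a + 1/(4 - 4*(-2))) = (2*d)*(a + 1/(4 + 8)) = (2*d)*(a + 1/12) = (2*d)*(1/12 + a) = 2*d*(1/12 + a))
-67*M(5, y) = -67*5*(1 + 12*12)/6 = -67*5*(1 + 144)/6 = -67*5*145/6 = -67*725/6 = -48575/6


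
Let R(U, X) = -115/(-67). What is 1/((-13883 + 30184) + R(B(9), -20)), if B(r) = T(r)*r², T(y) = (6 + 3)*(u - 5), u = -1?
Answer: 67/1092282 ≈ 6.1339e-5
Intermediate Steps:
T(y) = -54 (T(y) = (6 + 3)*(-1 - 5) = 9*(-6) = -54)
B(r) = -54*r²
R(U, X) = 115/67 (R(U, X) = -115*(-1/67) = 115/67)
1/((-13883 + 30184) + R(B(9), -20)) = 1/((-13883 + 30184) + 115/67) = 1/(16301 + 115/67) = 1/(1092282/67) = 67/1092282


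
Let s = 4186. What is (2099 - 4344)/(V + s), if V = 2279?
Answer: -449/1293 ≈ -0.34725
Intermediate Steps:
(2099 - 4344)/(V + s) = (2099 - 4344)/(2279 + 4186) = -2245/6465 = -2245*1/6465 = -449/1293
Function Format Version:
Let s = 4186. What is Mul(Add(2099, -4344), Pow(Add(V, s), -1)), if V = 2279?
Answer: Rational(-449, 1293) ≈ -0.34725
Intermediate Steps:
Mul(Add(2099, -4344), Pow(Add(V, s), -1)) = Mul(Add(2099, -4344), Pow(Add(2279, 4186), -1)) = Mul(-2245, Pow(6465, -1)) = Mul(-2245, Rational(1, 6465)) = Rational(-449, 1293)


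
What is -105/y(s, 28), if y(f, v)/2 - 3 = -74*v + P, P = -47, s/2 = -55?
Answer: 105/4232 ≈ 0.024811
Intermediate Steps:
s = -110 (s = 2*(-55) = -110)
y(f, v) = -88 - 148*v (y(f, v) = 6 + 2*(-74*v - 47) = 6 + 2*(-47 - 74*v) = 6 + (-94 - 148*v) = -88 - 148*v)
-105/y(s, 28) = -105/(-88 - 148*28) = -105/(-88 - 4144) = -105/(-4232) = -105*(-1/4232) = 105/4232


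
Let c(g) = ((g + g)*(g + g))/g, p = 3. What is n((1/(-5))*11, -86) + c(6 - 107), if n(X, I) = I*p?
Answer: -662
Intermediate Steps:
n(X, I) = 3*I (n(X, I) = I*3 = 3*I)
c(g) = 4*g (c(g) = ((2*g)*(2*g))/g = (4*g²)/g = 4*g)
n((1/(-5))*11, -86) + c(6 - 107) = 3*(-86) + 4*(6 - 107) = -258 + 4*(-101) = -258 - 404 = -662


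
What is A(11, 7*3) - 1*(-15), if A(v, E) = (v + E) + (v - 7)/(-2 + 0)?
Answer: 45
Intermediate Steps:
A(v, E) = 7/2 + E + v/2 (A(v, E) = (E + v) + (-7 + v)/(-2) = (E + v) + (-7 + v)*(-1/2) = (E + v) + (7/2 - v/2) = 7/2 + E + v/2)
A(11, 7*3) - 1*(-15) = (7/2 + 7*3 + (1/2)*11) - 1*(-15) = (7/2 + 21 + 11/2) + 15 = 30 + 15 = 45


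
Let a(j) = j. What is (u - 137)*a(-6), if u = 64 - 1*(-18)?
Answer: 330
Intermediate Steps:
u = 82 (u = 64 + 18 = 82)
(u - 137)*a(-6) = (82 - 137)*(-6) = -55*(-6) = 330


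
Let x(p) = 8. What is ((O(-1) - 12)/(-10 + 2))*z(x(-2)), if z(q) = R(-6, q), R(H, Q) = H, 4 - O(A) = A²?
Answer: -27/4 ≈ -6.7500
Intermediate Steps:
O(A) = 4 - A²
z(q) = -6
((O(-1) - 12)/(-10 + 2))*z(x(-2)) = (((4 - 1*(-1)²) - 12)/(-10 + 2))*(-6) = (((4 - 1*1) - 12)/(-8))*(-6) = (((4 - 1) - 12)*(-⅛))*(-6) = ((3 - 12)*(-⅛))*(-6) = -9*(-⅛)*(-6) = (9/8)*(-6) = -27/4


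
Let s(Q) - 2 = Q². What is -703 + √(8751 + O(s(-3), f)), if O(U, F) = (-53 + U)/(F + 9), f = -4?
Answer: -703 + 3*√24285/5 ≈ -609.50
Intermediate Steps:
s(Q) = 2 + Q²
O(U, F) = (-53 + U)/(9 + F)
-703 + √(8751 + O(s(-3), f)) = -703 + √(8751 + (-53 + (2 + (-3)²))/(9 - 4)) = -703 + √(8751 + (-53 + (2 + 9))/5) = -703 + √(8751 + (-53 + 11)/5) = -703 + √(8751 + (⅕)*(-42)) = -703 + √(8751 - 42/5) = -703 + √(43713/5) = -703 + 3*√24285/5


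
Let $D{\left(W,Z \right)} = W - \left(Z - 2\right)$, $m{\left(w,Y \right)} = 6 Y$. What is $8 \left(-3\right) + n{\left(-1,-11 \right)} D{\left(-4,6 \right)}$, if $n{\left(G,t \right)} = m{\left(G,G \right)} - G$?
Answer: $16$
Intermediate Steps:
$D{\left(W,Z \right)} = 2 + W - Z$ ($D{\left(W,Z \right)} = W - \left(-2 + Z\right) = 2 + W - Z$)
$n{\left(G,t \right)} = 5 G$ ($n{\left(G,t \right)} = 6 G - G = 5 G$)
$8 \left(-3\right) + n{\left(-1,-11 \right)} D{\left(-4,6 \right)} = 8 \left(-3\right) + 5 \left(-1\right) \left(2 - 4 - 6\right) = -24 - 5 \left(2 - 4 - 6\right) = -24 - -40 = -24 + 40 = 16$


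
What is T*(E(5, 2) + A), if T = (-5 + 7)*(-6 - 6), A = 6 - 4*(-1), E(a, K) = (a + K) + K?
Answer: -456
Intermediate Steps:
E(a, K) = a + 2*K (E(a, K) = (K + a) + K = a + 2*K)
A = 10 (A = 6 + 4 = 10)
T = -24 (T = 2*(-12) = -24)
T*(E(5, 2) + A) = -24*((5 + 2*2) + 10) = -24*((5 + 4) + 10) = -24*(9 + 10) = -24*19 = -456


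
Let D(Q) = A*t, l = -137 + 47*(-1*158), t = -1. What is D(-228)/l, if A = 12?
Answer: 4/2521 ≈ 0.0015867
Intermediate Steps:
l = -7563 (l = -137 + 47*(-158) = -137 - 7426 = -7563)
D(Q) = -12 (D(Q) = 12*(-1) = -12)
D(-228)/l = -12/(-7563) = -12*(-1/7563) = 4/2521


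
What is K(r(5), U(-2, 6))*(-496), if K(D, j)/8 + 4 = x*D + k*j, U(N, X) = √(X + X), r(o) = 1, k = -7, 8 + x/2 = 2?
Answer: 63488 + 55552*√3 ≈ 1.5971e+5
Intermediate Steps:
x = -12 (x = -16 + 2*2 = -16 + 4 = -12)
U(N, X) = √2*√X (U(N, X) = √(2*X) = √2*√X)
K(D, j) = -32 - 96*D - 56*j (K(D, j) = -32 + 8*(-12*D - 7*j) = -32 + (-96*D - 56*j) = -32 - 96*D - 56*j)
K(r(5), U(-2, 6))*(-496) = (-32 - 96*1 - 56*√2*√6)*(-496) = (-32 - 96 - 112*√3)*(-496) = (-128 - 112*√3)*(-496) = 63488 + 55552*√3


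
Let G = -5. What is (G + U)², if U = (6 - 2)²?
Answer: 121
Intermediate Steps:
U = 16 (U = 4² = 16)
(G + U)² = (-5 + 16)² = 11² = 121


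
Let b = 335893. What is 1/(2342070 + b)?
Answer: 1/2677963 ≈ 3.7342e-7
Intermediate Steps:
1/(2342070 + b) = 1/(2342070 + 335893) = 1/2677963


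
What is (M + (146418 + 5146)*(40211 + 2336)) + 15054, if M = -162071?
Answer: 6448446491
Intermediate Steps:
(M + (146418 + 5146)*(40211 + 2336)) + 15054 = (-162071 + (146418 + 5146)*(40211 + 2336)) + 15054 = (-162071 + 151564*42547) + 15054 = (-162071 + 6448593508) + 15054 = 6448431437 + 15054 = 6448446491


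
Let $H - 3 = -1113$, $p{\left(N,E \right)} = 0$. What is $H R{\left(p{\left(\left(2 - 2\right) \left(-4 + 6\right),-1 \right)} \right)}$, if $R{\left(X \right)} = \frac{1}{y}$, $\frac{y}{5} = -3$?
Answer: $74$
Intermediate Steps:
$y = -15$ ($y = 5 \left(-3\right) = -15$)
$H = -1110$ ($H = 3 - 1113 = -1110$)
$R{\left(X \right)} = - \frac{1}{15}$ ($R{\left(X \right)} = \frac{1}{-15} = - \frac{1}{15}$)
$H R{\left(p{\left(\left(2 - 2\right) \left(-4 + 6\right),-1 \right)} \right)} = \left(-1110\right) \left(- \frac{1}{15}\right) = 74$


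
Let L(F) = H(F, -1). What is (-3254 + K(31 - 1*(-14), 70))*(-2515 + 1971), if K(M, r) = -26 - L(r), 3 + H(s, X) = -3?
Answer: 1781056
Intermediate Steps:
H(s, X) = -6 (H(s, X) = -3 - 3 = -6)
L(F) = -6
K(M, r) = -20 (K(M, r) = -26 - 1*(-6) = -26 + 6 = -20)
(-3254 + K(31 - 1*(-14), 70))*(-2515 + 1971) = (-3254 - 20)*(-2515 + 1971) = -3274*(-544) = 1781056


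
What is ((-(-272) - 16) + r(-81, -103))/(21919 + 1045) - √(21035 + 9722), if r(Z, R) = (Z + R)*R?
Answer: 4802/5741 - √30757 ≈ -174.54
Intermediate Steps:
r(Z, R) = R*(R + Z) (r(Z, R) = (R + Z)*R = R*(R + Z))
((-(-272) - 16) + r(-81, -103))/(21919 + 1045) - √(21035 + 9722) = ((-(-272) - 16) - 103*(-103 - 81))/(21919 + 1045) - √(21035 + 9722) = ((-34*(-8) - 16) - 103*(-184))/22964 - √30757 = ((272 - 16) + 18952)*(1/22964) - √30757 = (256 + 18952)*(1/22964) - √30757 = 19208*(1/22964) - √30757 = 4802/5741 - √30757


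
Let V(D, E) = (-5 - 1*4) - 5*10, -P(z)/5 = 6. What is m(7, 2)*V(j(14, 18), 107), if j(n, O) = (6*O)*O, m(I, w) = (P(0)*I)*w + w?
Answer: 24662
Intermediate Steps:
P(z) = -30 (P(z) = -5*6 = -30)
m(I, w) = w - 30*I*w (m(I, w) = (-30*I)*w + w = -30*I*w + w = w - 30*I*w)
j(n, O) = 6*O²
V(D, E) = -59 (V(D, E) = (-5 - 4) - 50 = -9 - 50 = -59)
m(7, 2)*V(j(14, 18), 107) = (2*(1 - 30*7))*(-59) = (2*(1 - 210))*(-59) = (2*(-209))*(-59) = -418*(-59) = 24662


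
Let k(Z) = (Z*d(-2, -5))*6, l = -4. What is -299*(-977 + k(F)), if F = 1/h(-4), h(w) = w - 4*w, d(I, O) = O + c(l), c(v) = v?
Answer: 586937/2 ≈ 2.9347e+5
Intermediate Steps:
d(I, O) = -4 + O (d(I, O) = O - 4 = -4 + O)
h(w) = -3*w
F = 1/12 (F = 1/(-3*(-4)) = 1/12 ≈ 0.083333)
k(Z) = -54*Z (k(Z) = (Z*(-4 - 5))*6 = (Z*(-9))*6 = -9*Z*6 = -54*Z)
-299*(-977 + k(F)) = -299*(-977 - 54*1/12) = -299*(-977 - 9/2) = -299*(-1963/2) = 586937/2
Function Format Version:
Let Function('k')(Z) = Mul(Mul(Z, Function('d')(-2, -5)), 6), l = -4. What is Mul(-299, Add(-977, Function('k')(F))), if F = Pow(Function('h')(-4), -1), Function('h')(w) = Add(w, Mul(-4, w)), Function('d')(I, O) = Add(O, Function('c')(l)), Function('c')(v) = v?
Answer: Rational(586937, 2) ≈ 2.9347e+5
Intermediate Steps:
Function('d')(I, O) = Add(-4, O) (Function('d')(I, O) = Add(O, -4) = Add(-4, O))
Function('h')(w) = Mul(-3, w)
F = Rational(1, 12) (F = Pow(Mul(-3, -4), -1) = Pow(12, -1) = Rational(1, 12) ≈ 0.083333)
Function('k')(Z) = Mul(-54, Z) (Function('k')(Z) = Mul(Mul(Z, Add(-4, -5)), 6) = Mul(Mul(Z, -9), 6) = Mul(Mul(-9, Z), 6) = Mul(-54, Z))
Mul(-299, Add(-977, Function('k')(F))) = Mul(-299, Add(-977, Mul(-54, Rational(1, 12)))) = Mul(-299, Add(-977, Rational(-9, 2))) = Mul(-299, Rational(-1963, 2)) = Rational(586937, 2)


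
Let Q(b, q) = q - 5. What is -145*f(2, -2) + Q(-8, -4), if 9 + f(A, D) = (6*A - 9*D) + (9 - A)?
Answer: -4069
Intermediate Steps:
Q(b, q) = -5 + q
f(A, D) = -9*D + 5*A (f(A, D) = -9 + ((6*A - 9*D) + (9 - A)) = -9 + ((-9*D + 6*A) + (9 - A)) = -9 + (9 - 9*D + 5*A) = -9*D + 5*A)
-145*f(2, -2) + Q(-8, -4) = -145*(-9*(-2) + 5*2) + (-5 - 4) = -145*(18 + 10) - 9 = -145*28 - 9 = -4060 - 9 = -4069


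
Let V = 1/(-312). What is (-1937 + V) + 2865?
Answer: 289535/312 ≈ 928.00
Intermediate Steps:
V = -1/312 ≈ -0.0032051
(-1937 + V) + 2865 = (-1937 - 1/312) + 2865 = -604345/312 + 2865 = 289535/312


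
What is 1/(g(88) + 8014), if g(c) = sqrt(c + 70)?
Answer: 4007/32112019 - sqrt(158)/64224038 ≈ 0.00012459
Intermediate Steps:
g(c) = sqrt(70 + c)
1/(g(88) + 8014) = 1/(sqrt(70 + 88) + 8014) = 1/(sqrt(158) + 8014) = 1/(8014 + sqrt(158))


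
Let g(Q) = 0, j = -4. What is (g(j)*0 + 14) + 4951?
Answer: 4965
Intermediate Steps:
(g(j)*0 + 14) + 4951 = (0*0 + 14) + 4951 = (0 + 14) + 4951 = 14 + 4951 = 4965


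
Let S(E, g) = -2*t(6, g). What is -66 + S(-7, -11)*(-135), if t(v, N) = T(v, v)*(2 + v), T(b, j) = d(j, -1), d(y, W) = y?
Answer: 12894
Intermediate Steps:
T(b, j) = j
t(v, N) = v*(2 + v)
S(E, g) = -96 (S(E, g) = -12*(2 + 6) = -12*8 = -2*48 = -96)
-66 + S(-7, -11)*(-135) = -66 - 96*(-135) = -66 + 12960 = 12894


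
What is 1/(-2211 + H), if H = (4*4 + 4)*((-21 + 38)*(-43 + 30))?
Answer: -1/6631 ≈ -0.00015081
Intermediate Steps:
H = -4420 (H = (16 + 4)*(17*(-13)) = 20*(-221) = -4420)
1/(-2211 + H) = 1/(-2211 - 4420) = 1/(-6631) = -1/6631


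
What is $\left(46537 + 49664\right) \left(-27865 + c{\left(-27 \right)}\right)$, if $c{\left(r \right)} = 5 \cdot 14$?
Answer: $-2673906795$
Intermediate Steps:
$c{\left(r \right)} = 70$
$\left(46537 + 49664\right) \left(-27865 + c{\left(-27 \right)}\right) = \left(46537 + 49664\right) \left(-27865 + 70\right) = 96201 \left(-27795\right) = -2673906795$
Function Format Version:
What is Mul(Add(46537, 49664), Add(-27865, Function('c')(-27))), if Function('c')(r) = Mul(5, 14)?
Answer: -2673906795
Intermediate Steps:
Function('c')(r) = 70
Mul(Add(46537, 49664), Add(-27865, Function('c')(-27))) = Mul(Add(46537, 49664), Add(-27865, 70)) = Mul(96201, -27795) = -2673906795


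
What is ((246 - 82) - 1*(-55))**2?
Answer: 47961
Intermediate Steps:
((246 - 82) - 1*(-55))**2 = (164 + 55)**2 = 219**2 = 47961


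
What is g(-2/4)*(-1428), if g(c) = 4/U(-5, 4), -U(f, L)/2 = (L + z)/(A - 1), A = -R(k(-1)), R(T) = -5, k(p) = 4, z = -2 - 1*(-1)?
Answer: 3808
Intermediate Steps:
z = -1 (z = -2 + 1 = -1)
A = 5 (A = -1*(-5) = 5)
U(f, L) = 1/2 - L/2 (U(f, L) = -2*(L - 1)/(5 - 1) = -2*(-1 + L)/4 = -2*(-1/4 + L/4) = 1/2 - L/2)
g(c) = -8/3 (g(c) = 4/(1/2 - 1/2*4) = 4/(1/2 - 2) = 4/(-3/2) = 4*(-2/3) = -8/3)
g(-2/4)*(-1428) = -8/3*(-1428) = 3808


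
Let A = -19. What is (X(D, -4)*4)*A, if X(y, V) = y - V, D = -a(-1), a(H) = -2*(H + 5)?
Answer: -912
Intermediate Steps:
a(H) = -10 - 2*H (a(H) = -2*(5 + H) = -10 - 2*H)
D = 8 (D = -(-10 - 2*(-1)) = -(-10 + 2) = -1*(-8) = 8)
(X(D, -4)*4)*A = ((8 - 1*(-4))*4)*(-19) = ((8 + 4)*4)*(-19) = (12*4)*(-19) = 48*(-19) = -912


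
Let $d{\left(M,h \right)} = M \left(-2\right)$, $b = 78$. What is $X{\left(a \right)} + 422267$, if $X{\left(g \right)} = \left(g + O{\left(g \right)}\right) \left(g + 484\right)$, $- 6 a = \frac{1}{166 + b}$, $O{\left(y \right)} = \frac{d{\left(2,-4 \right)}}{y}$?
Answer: $\frac{6979786316257}{2143296} \approx 3.2566 \cdot 10^{6}$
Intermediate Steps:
$d{\left(M,h \right)} = - 2 M$
$O{\left(y \right)} = - \frac{4}{y}$ ($O{\left(y \right)} = \frac{\left(-2\right) 2}{y} = - \frac{4}{y}$)
$a = - \frac{1}{1464}$ ($a = - \frac{1}{6 \left(166 + 78\right)} = - \frac{1}{6 \cdot 244} = \left(- \frac{1}{6}\right) \frac{1}{244} = - \frac{1}{1464} \approx -0.00068306$)
$X{\left(g \right)} = \left(484 + g\right) \left(g - \frac{4}{g}\right)$ ($X{\left(g \right)} = \left(g - \frac{4}{g}\right) \left(g + 484\right) = \left(g - \frac{4}{g}\right) \left(484 + g\right) = \left(484 + g\right) \left(g - \frac{4}{g}\right)$)
$X{\left(a \right)} + 422267 = \left(-4 + \left(- \frac{1}{1464}\right)^{2} - \frac{1936}{- \frac{1}{1464}} + 484 \left(- \frac{1}{1464}\right)\right) + 422267 = \left(-4 + \frac{1}{2143296} - -2834304 - \frac{121}{366}\right) + 422267 = \left(-4 + \frac{1}{2143296} + 2834304 - \frac{121}{366}\right) + 422267 = \frac{6074743144225}{2143296} + 422267 = \frac{6979786316257}{2143296}$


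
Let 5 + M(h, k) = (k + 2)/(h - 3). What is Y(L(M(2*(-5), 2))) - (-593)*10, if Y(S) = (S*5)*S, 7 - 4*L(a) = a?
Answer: 1010170/169 ≈ 5977.3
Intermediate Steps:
M(h, k) = -5 + (2 + k)/(-3 + h) (M(h, k) = -5 + (k + 2)/(h - 3) = -5 + (2 + k)/(-3 + h))
L(a) = 7/4 - a/4
Y(S) = 5*S**2 (Y(S) = (5*S)*S = 5*S**2)
Y(L(M(2*(-5), 2))) - (-593)*10 = 5*(7/4 - (17 + 2 - 10*(-5))/(4*(-3 + 2*(-5))))**2 - (-593)*10 = 5*(7/4 - (17 + 2 - 5*(-10))/(4*(-3 - 10)))**2 - 593*(-10) = 5*(7/4 - (17 + 2 + 50)/(4*(-13)))**2 + 5930 = 5*(7/4 - (-1)*69/52)**2 + 5930 = 5*(7/4 - 1/4*(-69/13))**2 + 5930 = 5*(7/4 + 69/52)**2 + 5930 = 5*(40/13)**2 + 5930 = 5*(1600/169) + 5930 = 8000/169 + 5930 = 1010170/169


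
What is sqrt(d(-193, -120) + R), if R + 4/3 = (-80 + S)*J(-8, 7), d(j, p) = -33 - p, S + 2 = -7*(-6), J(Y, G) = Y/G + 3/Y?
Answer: sqrt(64554)/21 ≈ 12.099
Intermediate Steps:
J(Y, G) = 3/Y + Y/G
S = 40 (S = -2 - 7*(-6) = -2 + 42 = 40)
R = 1247/21 (R = -4/3 + (-80 + 40)*(3/(-8) - 8/7) = -4/3 - 40*(3*(-1/8) - 8*1/7) = -4/3 - 40*(-3/8 - 8/7) = -4/3 - 40*(-85/56) = -4/3 + 425/7 = 1247/21 ≈ 59.381)
sqrt(d(-193, -120) + R) = sqrt((-33 - 1*(-120)) + 1247/21) = sqrt((-33 + 120) + 1247/21) = sqrt(87 + 1247/21) = sqrt(3074/21) = sqrt(64554)/21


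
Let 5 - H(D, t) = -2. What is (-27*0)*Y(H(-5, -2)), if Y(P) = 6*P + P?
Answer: 0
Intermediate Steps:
H(D, t) = 7 (H(D, t) = 5 - 1*(-2) = 5 + 2 = 7)
Y(P) = 7*P
(-27*0)*Y(H(-5, -2)) = (-27*0)*(7*7) = 0*49 = 0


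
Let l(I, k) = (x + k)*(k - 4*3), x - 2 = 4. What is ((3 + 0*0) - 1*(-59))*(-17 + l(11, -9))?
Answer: 2852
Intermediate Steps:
x = 6 (x = 2 + 4 = 6)
l(I, k) = (-12 + k)*(6 + k) (l(I, k) = (6 + k)*(k - 4*3) = (6 + k)*(k - 12) = (6 + k)*(-12 + k) = (-12 + k)*(6 + k))
((3 + 0*0) - 1*(-59))*(-17 + l(11, -9)) = ((3 + 0*0) - 1*(-59))*(-17 + (-72 + (-9)² - 6*(-9))) = ((3 + 0) + 59)*(-17 + (-72 + 81 + 54)) = (3 + 59)*(-17 + 63) = 62*46 = 2852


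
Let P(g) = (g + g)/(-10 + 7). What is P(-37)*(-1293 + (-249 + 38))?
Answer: -111296/3 ≈ -37099.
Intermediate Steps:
P(g) = -2*g/3 (P(g) = (2*g)/(-3) = (2*g)*(-⅓) = -2*g/3)
P(-37)*(-1293 + (-249 + 38)) = (-⅔*(-37))*(-1293 + (-249 + 38)) = 74*(-1293 - 211)/3 = (74/3)*(-1504) = -111296/3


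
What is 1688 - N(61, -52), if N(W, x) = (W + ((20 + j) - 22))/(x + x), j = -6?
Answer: 175605/104 ≈ 1688.5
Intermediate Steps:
N(W, x) = (-8 + W)/(2*x) (N(W, x) = (W + ((20 - 6) - 22))/(x + x) = (W + (14 - 22))/((2*x)) = (W - 8)*(1/(2*x)) = (-8 + W)*(1/(2*x)) = (-8 + W)/(2*x))
1688 - N(61, -52) = 1688 - (-8 + 61)/(2*(-52)) = 1688 - (-1)*53/(2*52) = 1688 - 1*(-53/104) = 1688 + 53/104 = 175605/104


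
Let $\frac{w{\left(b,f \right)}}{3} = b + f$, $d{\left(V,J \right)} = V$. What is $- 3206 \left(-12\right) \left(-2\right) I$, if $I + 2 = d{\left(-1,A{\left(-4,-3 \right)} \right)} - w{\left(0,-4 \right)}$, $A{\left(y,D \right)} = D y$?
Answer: $-692496$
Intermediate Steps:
$w{\left(b,f \right)} = 3 b + 3 f$ ($w{\left(b,f \right)} = 3 \left(b + f\right) = 3 b + 3 f$)
$I = 9$ ($I = -2 - \left(1 + 0 - 12\right) = -2 - -11 = -2 + \left(-1 + 12\right) = -2 + 11 = 9$)
$- 3206 \left(-12\right) \left(-2\right) I = - 3206 \left(-12\right) \left(-2\right) 9 = - 3206 \cdot 24 \cdot 9 = \left(-3206\right) 216 = -692496$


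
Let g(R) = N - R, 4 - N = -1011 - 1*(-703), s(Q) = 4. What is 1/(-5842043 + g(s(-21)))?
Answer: -1/5841735 ≈ -1.7118e-7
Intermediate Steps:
N = 312 (N = 4 - (-1011 - 1*(-703)) = 4 - (-1011 + 703) = 4 - 1*(-308) = 4 + 308 = 312)
g(R) = 312 - R
1/(-5842043 + g(s(-21))) = 1/(-5842043 + (312 - 1*4)) = 1/(-5842043 + (312 - 4)) = 1/(-5842043 + 308) = 1/(-5841735) = -1/5841735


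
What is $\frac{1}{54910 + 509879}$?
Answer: $\frac{1}{564789} \approx 1.7706 \cdot 10^{-6}$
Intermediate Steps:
$\frac{1}{54910 + 509879} = \frac{1}{564789}$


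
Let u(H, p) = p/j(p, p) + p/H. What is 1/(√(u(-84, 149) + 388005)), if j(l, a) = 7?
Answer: 2*√684475239/32594059 ≈ 0.0016054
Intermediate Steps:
u(H, p) = p/7 + p/H
1/(√(u(-84, 149) + 388005)) = 1/(√(((⅐)*149 + 149/(-84)) + 388005)) = 1/(√((149/7 + 149*(-1/84)) + 388005)) = 1/(√((149/7 - 149/84) + 388005)) = 1/(√(1639/84 + 388005)) = 1/(√(32594059/84)) = 1/(√684475239/42) = 2*√684475239/32594059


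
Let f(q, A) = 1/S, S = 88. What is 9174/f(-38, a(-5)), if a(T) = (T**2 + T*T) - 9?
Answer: 807312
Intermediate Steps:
a(T) = -9 + 2*T**2 (a(T) = (T**2 + T**2) - 9 = 2*T**2 - 9 = -9 + 2*T**2)
f(q, A) = 1/88
9174/f(-38, a(-5)) = 9174/(1/88) = 9174*88 = 807312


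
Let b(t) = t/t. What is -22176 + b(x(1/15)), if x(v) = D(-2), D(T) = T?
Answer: -22175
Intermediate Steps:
x(v) = -2
b(t) = 1
-22176 + b(x(1/15)) = -22176 + 1 = -22175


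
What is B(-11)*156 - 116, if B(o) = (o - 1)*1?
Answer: -1988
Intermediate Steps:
B(o) = -1 + o (B(o) = (-1 + o)*1 = -1 + o)
B(-11)*156 - 116 = (-1 - 11)*156 - 116 = -12*156 - 116 = -1872 - 116 = -1988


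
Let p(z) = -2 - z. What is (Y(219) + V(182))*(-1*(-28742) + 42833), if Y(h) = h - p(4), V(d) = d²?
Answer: 2386954675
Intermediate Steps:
Y(h) = 6 + h (Y(h) = h - (-2 - 1*4) = h - (-2 - 4) = h - 1*(-6) = h + 6 = 6 + h)
(Y(219) + V(182))*(-1*(-28742) + 42833) = ((6 + 219) + 182²)*(-1*(-28742) + 42833) = (225 + 33124)*(28742 + 42833) = 33349*71575 = 2386954675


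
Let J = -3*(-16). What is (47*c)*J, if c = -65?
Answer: -146640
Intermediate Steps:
J = 48
(47*c)*J = (47*(-65))*48 = -3055*48 = -146640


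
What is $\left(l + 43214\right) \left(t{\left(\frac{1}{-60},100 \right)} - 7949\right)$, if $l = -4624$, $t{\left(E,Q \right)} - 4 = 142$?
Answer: $-301117770$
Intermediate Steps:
$t{\left(E,Q \right)} = 146$ ($t{\left(E,Q \right)} = 4 + 142 = 146$)
$\left(l + 43214\right) \left(t{\left(\frac{1}{-60},100 \right)} - 7949\right) = \left(-4624 + 43214\right) \left(146 - 7949\right) = 38590 \left(-7803\right) = -301117770$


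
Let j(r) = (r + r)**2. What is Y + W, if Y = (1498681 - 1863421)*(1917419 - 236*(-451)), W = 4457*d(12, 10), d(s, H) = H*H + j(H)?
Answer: -738178644200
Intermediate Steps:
j(r) = 4*r**2 (j(r) = (2*r)**2 = 4*r**2)
d(s, H) = 5*H**2 (d(s, H) = H*H + 4*H**2 = H**2 + 4*H**2 = 5*H**2)
W = 2228500 (W = 4457*(5*10**2) = 4457*(5*100) = 4457*500 = 2228500)
Y = -738180872700 (Y = -364740*(1917419 + 106436) = -364740*2023855 = -738180872700)
Y + W = -738180872700 + 2228500 = -738178644200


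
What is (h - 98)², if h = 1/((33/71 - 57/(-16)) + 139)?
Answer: 253503906301636/26399425441 ≈ 9602.6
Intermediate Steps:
h = 1136/162479 (h = 1/((33*(1/71) - 57*(-1/16)) + 139) = 1/((33/71 + 57/16) + 139) = 1/(4575/1136 + 139) = 1/(162479/1136) = 1136/162479 ≈ 0.0069917)
(h - 98)² = (1136/162479 - 98)² = (-15921806/162479)² = 253503906301636/26399425441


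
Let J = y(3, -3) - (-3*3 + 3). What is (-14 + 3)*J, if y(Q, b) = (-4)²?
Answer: -242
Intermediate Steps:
y(Q, b) = 16
J = 22 (J = 16 - (-3*3 + 3) = 16 - (-9 + 3) = 16 - 1*(-6) = 16 + 6 = 22)
(-14 + 3)*J = (-14 + 3)*22 = -11*22 = -242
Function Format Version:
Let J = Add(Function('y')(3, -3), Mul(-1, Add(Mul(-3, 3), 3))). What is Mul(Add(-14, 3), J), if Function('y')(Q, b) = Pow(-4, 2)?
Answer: -242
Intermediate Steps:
Function('y')(Q, b) = 16
J = 22 (J = Add(16, Mul(-1, Add(Mul(-3, 3), 3))) = Add(16, Mul(-1, Add(-9, 3))) = Add(16, Mul(-1, -6)) = Add(16, 6) = 22)
Mul(Add(-14, 3), J) = Mul(Add(-14, 3), 22) = Mul(-11, 22) = -242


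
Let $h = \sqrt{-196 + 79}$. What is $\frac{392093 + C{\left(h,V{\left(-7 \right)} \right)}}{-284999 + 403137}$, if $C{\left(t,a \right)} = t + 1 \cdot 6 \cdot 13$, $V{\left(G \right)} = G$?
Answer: $\frac{392171}{118138} + \frac{3 i \sqrt{13}}{118138} \approx 3.3196 + 9.1559 \cdot 10^{-5} i$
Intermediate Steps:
$h = 3 i \sqrt{13}$ ($h = \sqrt{-117} = 3 i \sqrt{13} \approx 10.817 i$)
$C{\left(t,a \right)} = 78 + t$ ($C{\left(t,a \right)} = t + 6 \cdot 13 = t + 78 = 78 + t$)
$\frac{392093 + C{\left(h,V{\left(-7 \right)} \right)}}{-284999 + 403137} = \frac{392093 + \left(78 + 3 i \sqrt{13}\right)}{-284999 + 403137} = \frac{392171 + 3 i \sqrt{13}}{118138} = \left(392171 + 3 i \sqrt{13}\right) \frac{1}{118138} = \frac{392171}{118138} + \frac{3 i \sqrt{13}}{118138}$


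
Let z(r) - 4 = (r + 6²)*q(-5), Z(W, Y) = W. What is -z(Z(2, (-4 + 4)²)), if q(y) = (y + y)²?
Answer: -3804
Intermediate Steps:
q(y) = 4*y² (q(y) = (2*y)² = 4*y²)
z(r) = 3604 + 100*r (z(r) = 4 + (r + 6²)*(4*(-5)²) = 4 + (r + 36)*(4*25) = 4 + (36 + r)*100 = 4 + (3600 + 100*r) = 3604 + 100*r)
-z(Z(2, (-4 + 4)²)) = -(3604 + 100*2) = -(3604 + 200) = -1*3804 = -3804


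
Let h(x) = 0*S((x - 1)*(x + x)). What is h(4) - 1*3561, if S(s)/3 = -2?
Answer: -3561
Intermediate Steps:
S(s) = -6 (S(s) = 3*(-2) = -6)
h(x) = 0 (h(x) = 0*(-6) = 0)
h(4) - 1*3561 = 0 - 1*3561 = 0 - 3561 = -3561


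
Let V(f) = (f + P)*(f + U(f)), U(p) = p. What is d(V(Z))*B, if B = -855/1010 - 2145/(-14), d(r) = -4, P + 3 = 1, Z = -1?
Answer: -430896/707 ≈ -609.47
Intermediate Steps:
P = -2 (P = -3 + 1 = -2)
V(f) = 2*f*(-2 + f) (V(f) = (f - 2)*(f + f) = (-2 + f)*(2*f) = 2*f*(-2 + f))
B = 107724/707 (B = -855*1/1010 - 2145*(-1/14) = -171/202 + 2145/14 = 107724/707 ≈ 152.37)
d(V(Z))*B = -4*107724/707 = -430896/707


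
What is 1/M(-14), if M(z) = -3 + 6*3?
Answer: 1/15 ≈ 0.066667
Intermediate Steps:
M(z) = 15 (M(z) = -3 + 18 = 15)
1/M(-14) = 1/15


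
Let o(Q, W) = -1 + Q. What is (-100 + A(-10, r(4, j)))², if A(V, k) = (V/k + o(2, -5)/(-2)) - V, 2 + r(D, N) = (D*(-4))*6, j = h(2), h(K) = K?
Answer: 78481881/9604 ≈ 8171.8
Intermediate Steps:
j = 2
r(D, N) = -2 - 24*D (r(D, N) = -2 + (D*(-4))*6 = -2 - 4*D*6 = -2 - 24*D)
A(V, k) = -½ - V + V/k (A(V, k) = (V/k + (-1 + 2)/(-2)) - V = (V/k + 1*(-½)) - V = (V/k - ½) - V = (-½ + V/k) - V = -½ - V + V/k)
(-100 + A(-10, r(4, j)))² = (-100 + (-½ - 1*(-10) - 10/(-2 - 24*4)))² = (-100 + (-½ + 10 - 10/(-2 - 96)))² = (-100 + (-½ + 10 - 10/(-98)))² = (-100 + (-½ + 10 - 10*(-1/98)))² = (-100 + (-½ + 10 + 5/49))² = (-100 + 941/98)² = (-8859/98)² = 78481881/9604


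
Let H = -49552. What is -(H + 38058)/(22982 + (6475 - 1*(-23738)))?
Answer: 11494/53195 ≈ 0.21607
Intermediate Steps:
-(H + 38058)/(22982 + (6475 - 1*(-23738))) = -(-49552 + 38058)/(22982 + (6475 - 1*(-23738))) = -(-11494)/(22982 + (6475 + 23738)) = -(-11494)/(22982 + 30213) = -(-11494)/53195 = -1*(-11494/53195) = 11494/53195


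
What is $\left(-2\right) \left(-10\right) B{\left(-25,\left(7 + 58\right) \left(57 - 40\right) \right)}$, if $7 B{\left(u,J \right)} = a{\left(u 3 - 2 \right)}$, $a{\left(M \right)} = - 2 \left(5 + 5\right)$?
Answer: $- \frac{400}{7} \approx -57.143$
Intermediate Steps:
$a{\left(M \right)} = -20$ ($a{\left(M \right)} = \left(-2\right) 10 = -20$)
$B{\left(u,J \right)} = - \frac{20}{7}$ ($B{\left(u,J \right)} = \frac{1}{7} \left(-20\right) = - \frac{20}{7}$)
$\left(-2\right) \left(-10\right) B{\left(-25,\left(7 + 58\right) \left(57 - 40\right) \right)} = \left(-2\right) \left(-10\right) \left(- \frac{20}{7}\right) = 20 \left(- \frac{20}{7}\right) = - \frac{400}{7}$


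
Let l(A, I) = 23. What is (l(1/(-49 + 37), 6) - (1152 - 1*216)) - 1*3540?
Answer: -4453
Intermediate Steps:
(l(1/(-49 + 37), 6) - (1152 - 1*216)) - 1*3540 = (23 - (1152 - 1*216)) - 1*3540 = (23 - (1152 - 216)) - 3540 = (23 - 1*936) - 3540 = (23 - 936) - 3540 = -913 - 3540 = -4453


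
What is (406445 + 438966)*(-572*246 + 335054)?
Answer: 164298864562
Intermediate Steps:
(406445 + 438966)*(-572*246 + 335054) = 845411*(-140712 + 335054) = 845411*194342 = 164298864562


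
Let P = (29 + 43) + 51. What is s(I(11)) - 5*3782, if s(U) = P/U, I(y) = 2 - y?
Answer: -56771/3 ≈ -18924.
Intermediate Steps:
P = 123 (P = 72 + 51 = 123)
s(U) = 123/U
s(I(11)) - 5*3782 = 123/(2 - 1*11) - 5*3782 = 123/(2 - 11) - 1*18910 = 123/(-9) - 18910 = 123*(-⅑) - 18910 = -41/3 - 18910 = -56771/3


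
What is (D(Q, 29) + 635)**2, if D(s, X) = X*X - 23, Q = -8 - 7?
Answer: 2111209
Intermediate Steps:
Q = -15
D(s, X) = -23 + X**2 (D(s, X) = X**2 - 23 = -23 + X**2)
(D(Q, 29) + 635)**2 = ((-23 + 29**2) + 635)**2 = ((-23 + 841) + 635)**2 = (818 + 635)**2 = 1453**2 = 2111209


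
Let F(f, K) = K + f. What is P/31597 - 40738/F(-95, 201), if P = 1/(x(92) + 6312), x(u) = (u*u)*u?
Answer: -505225445004947/1314593185000 ≈ -384.32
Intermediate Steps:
x(u) = u³ (x(u) = u²*u = u³)
P = 1/785000 (P = 1/(92³ + 6312) = 1/(778688 + 6312) = 1/785000 ≈ 1.2739e-6)
P/31597 - 40738/F(-95, 201) = (1/785000)/31597 - 40738/(201 - 95) = (1/785000)*(1/31597) - 40738/106 = 1/24803645000 - 40738*1/106 = 1/24803645000 - 20369/53 = -505225445004947/1314593185000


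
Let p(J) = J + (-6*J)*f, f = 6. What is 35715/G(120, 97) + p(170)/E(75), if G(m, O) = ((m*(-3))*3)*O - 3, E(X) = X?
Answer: -8346913/104763 ≈ -79.674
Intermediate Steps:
p(J) = -35*J (p(J) = J - 6*J*6 = J - 36*J = -35*J)
G(m, O) = -3 - 9*O*m (G(m, O) = (-3*m*3)*O - 3 = (-9*m)*O - 3 = -9*O*m - 3 = -3 - 9*O*m)
35715/G(120, 97) + p(170)/E(75) = 35715/(-3 - 9*97*120) - 35*170/75 = 35715/(-3 - 104760) - 5950*1/75 = 35715/(-104763) - 238/3 = 35715*(-1/104763) - 238/3 = -11905/34921 - 238/3 = -8346913/104763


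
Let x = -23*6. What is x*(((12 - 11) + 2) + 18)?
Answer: -2898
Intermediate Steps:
x = -138
x*(((12 - 11) + 2) + 18) = -138*(((12 - 11) + 2) + 18) = -138*((1 + 2) + 18) = -138*(3 + 18) = -138*21 = -2898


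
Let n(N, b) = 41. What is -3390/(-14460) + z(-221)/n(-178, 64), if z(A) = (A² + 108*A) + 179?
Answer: 12127897/19762 ≈ 613.70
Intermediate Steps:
z(A) = 179 + A² + 108*A
-3390/(-14460) + z(-221)/n(-178, 64) = -3390/(-14460) + (179 + (-221)² + 108*(-221))/41 = -3390*(-1/14460) + (179 + 48841 - 23868)*(1/41) = 113/482 + 25152*(1/41) = 113/482 + 25152/41 = 12127897/19762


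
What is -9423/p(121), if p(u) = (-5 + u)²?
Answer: -9423/13456 ≈ -0.70028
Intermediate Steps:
-9423/p(121) = -9423/(-5 + 121)² = -9423/(116²) = -9423/13456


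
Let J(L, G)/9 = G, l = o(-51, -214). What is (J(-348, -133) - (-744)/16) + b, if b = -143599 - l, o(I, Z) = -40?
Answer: -289419/2 ≈ -1.4471e+5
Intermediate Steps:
l = -40
J(L, G) = 9*G
b = -143559 (b = -143599 - 1*(-40) = -143599 + 40 = -143559)
(J(-348, -133) - (-744)/16) + b = (9*(-133) - (-744)/16) - 143559 = (-1197 - 31*(-24)*(1/16)) - 143559 = (-1197 + 744*(1/16)) - 143559 = (-1197 + 93/2) - 143559 = -2301/2 - 143559 = -289419/2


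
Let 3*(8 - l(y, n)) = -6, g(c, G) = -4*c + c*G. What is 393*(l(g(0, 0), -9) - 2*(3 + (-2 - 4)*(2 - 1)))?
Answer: 6288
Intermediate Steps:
g(c, G) = -4*c + G*c
l(y, n) = 10 (l(y, n) = 8 - ⅓*(-6) = 8 + 2 = 10)
393*(l(g(0, 0), -9) - 2*(3 + (-2 - 4)*(2 - 1))) = 393*(10 - 2*(3 + (-2 - 4)*(2 - 1))) = 393*(10 - 2*(3 - 6*1)) = 393*(10 - 2*(3 - 6)) = 393*(10 - 2*(-3)) = 393*(10 + 6) = 393*16 = 6288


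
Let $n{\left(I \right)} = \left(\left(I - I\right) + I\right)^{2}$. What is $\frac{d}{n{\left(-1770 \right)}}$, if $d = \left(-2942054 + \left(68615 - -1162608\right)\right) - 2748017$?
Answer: $- \frac{1114712}{783225} \approx -1.4232$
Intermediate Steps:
$n{\left(I \right)} = I^{2}$ ($n{\left(I \right)} = \left(0 + I\right)^{2} = I^{2}$)
$d = -4458848$ ($d = \left(-2942054 + \left(68615 + 1162608\right)\right) - 2748017 = \left(-2942054 + 1231223\right) - 2748017 = -1710831 - 2748017 = -4458848$)
$\frac{d}{n{\left(-1770 \right)}} = - \frac{4458848}{\left(-1770\right)^{2}} = - \frac{4458848}{3132900} = \left(-4458848\right) \frac{1}{3132900} = - \frac{1114712}{783225}$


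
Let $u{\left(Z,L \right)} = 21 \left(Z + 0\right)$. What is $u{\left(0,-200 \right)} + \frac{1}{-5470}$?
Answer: $- \frac{1}{5470} \approx -0.00018282$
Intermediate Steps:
$u{\left(Z,L \right)} = 21 Z$
$u{\left(0,-200 \right)} + \frac{1}{-5470} = 21 \cdot 0 + \frac{1}{-5470} = 0 - \frac{1}{5470} = - \frac{1}{5470}$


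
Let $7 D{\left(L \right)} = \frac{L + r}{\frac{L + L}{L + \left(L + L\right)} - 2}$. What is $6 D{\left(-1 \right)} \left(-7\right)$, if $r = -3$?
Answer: $-18$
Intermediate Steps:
$D{\left(L \right)} = \frac{9}{28} - \frac{3 L}{28}$ ($D{\left(L \right)} = \frac{\left(L - 3\right) \frac{1}{\frac{L + L}{L + \left(L + L\right)} - 2}}{7} = \frac{\left(-3 + L\right) \frac{1}{\frac{2 L}{L + 2 L} - 2}}{7} = \frac{\left(-3 + L\right) \frac{1}{\frac{2 L}{3 L} - 2}}{7} = \frac{\left(-3 + L\right) \frac{1}{2 L \frac{1}{3 L} - 2}}{7} = \frac{\left(-3 + L\right) \frac{1}{\frac{2}{3} - 2}}{7} = \frac{\left(-3 + L\right) \frac{1}{- \frac{4}{3}}}{7} = \frac{\left(-3 + L\right) \left(- \frac{3}{4}\right)}{7} = \frac{\frac{9}{4} - \frac{3 L}{4}}{7} = \frac{9}{28} - \frac{3 L}{28}$)
$6 D{\left(-1 \right)} \left(-7\right) = 6 \left(\frac{9}{28} - - \frac{3}{28}\right) \left(-7\right) = 6 \left(\frac{9}{28} + \frac{3}{28}\right) \left(-7\right) = 6 \cdot \frac{3}{7} \left(-7\right) = \frac{18}{7} \left(-7\right) = -18$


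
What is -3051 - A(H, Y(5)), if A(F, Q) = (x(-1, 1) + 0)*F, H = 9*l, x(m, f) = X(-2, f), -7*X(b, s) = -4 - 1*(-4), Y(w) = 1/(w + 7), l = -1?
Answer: -3051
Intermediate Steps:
Y(w) = 1/(7 + w)
X(b, s) = 0 (X(b, s) = -(-4 - 1*(-4))/7 = -(-4 + 4)/7 = -⅐*0 = 0)
x(m, f) = 0
H = -9 (H = 9*(-1) = -9)
A(F, Q) = 0 (A(F, Q) = (0 + 0)*F = 0*F = 0)
-3051 - A(H, Y(5)) = -3051 - 1*0 = -3051 + 0 = -3051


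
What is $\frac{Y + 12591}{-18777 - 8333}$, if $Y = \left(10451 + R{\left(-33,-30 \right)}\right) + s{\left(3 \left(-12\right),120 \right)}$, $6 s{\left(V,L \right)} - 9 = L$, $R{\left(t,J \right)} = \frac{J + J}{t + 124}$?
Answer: $- \frac{4197437}{4934020} \approx -0.85071$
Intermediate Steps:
$R{\left(t,J \right)} = \frac{2 J}{124 + t}$
$s{\left(V,L \right)} = \frac{3}{2} + \frac{L}{6}$
$Y = \frac{1905875}{182}$ ($Y = \left(10451 + 2 \left(-30\right) \frac{1}{124 - 33}\right) + \left(\frac{3}{2} + \frac{1}{6} \cdot 120\right) = \left(10451 + 2 \left(-30\right) \frac{1}{91}\right) + \left(\frac{3}{2} + 20\right) = \left(10451 + 2 \left(-30\right) \frac{1}{91}\right) + \frac{43}{2} = \left(10451 - \frac{60}{91}\right) + \frac{43}{2} = \frac{950981}{91} + \frac{43}{2} = \frac{1905875}{182} \approx 10472.0$)
$\frac{Y + 12591}{-18777 - 8333} = \frac{\frac{1905875}{182} + 12591}{-18777 - 8333} = \frac{4197437}{182 \left(-27110\right)} = \frac{4197437}{182} \left(- \frac{1}{27110}\right) = - \frac{4197437}{4934020}$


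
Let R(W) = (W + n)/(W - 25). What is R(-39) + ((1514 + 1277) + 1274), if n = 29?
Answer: 130085/32 ≈ 4065.2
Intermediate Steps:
R(W) = (29 + W)/(-25 + W) (R(W) = (W + 29)/(W - 25) = (29 + W)/(-25 + W))
R(-39) + ((1514 + 1277) + 1274) = (29 - 39)/(-25 - 39) + ((1514 + 1277) + 1274) = -10/(-64) + (2791 + 1274) = -1/64*(-10) + 4065 = 5/32 + 4065 = 130085/32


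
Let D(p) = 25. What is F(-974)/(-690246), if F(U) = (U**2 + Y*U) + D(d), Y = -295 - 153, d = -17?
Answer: -1385053/690246 ≈ -2.0066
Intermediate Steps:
Y = -448
F(U) = 25 + U**2 - 448*U (F(U) = (U**2 - 448*U) + 25 = 25 + U**2 - 448*U)
F(-974)/(-690246) = (25 + (-974)**2 - 448*(-974))/(-690246) = (25 + 948676 + 436352)*(-1/690246) = 1385053*(-1/690246) = -1385053/690246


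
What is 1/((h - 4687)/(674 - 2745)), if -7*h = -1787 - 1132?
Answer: 2071/4270 ≈ 0.48501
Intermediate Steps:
h = 417 (h = -(-1787 - 1132)/7 = -⅐*(-2919) = 417)
1/((h - 4687)/(674 - 2745)) = 1/((417 - 4687)/(674 - 2745)) = 1/(-4270/(-2071)) = 1/(-4270*(-1/2071)) = 1/(4270/2071) = 2071/4270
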